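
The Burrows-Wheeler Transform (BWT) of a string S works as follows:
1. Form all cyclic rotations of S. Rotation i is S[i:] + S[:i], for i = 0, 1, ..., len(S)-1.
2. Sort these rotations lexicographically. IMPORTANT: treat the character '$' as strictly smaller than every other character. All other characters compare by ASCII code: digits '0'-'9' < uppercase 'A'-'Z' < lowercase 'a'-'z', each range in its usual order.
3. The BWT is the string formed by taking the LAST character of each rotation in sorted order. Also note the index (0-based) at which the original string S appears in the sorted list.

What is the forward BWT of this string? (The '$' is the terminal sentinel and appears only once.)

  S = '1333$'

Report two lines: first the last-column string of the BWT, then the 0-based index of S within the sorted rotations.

All 5 rotations (rotation i = S[i:]+S[:i]):
  rot[0] = 1333$
  rot[1] = 333$1
  rot[2] = 33$13
  rot[3] = 3$133
  rot[4] = $1333
Sorted (with $ < everything):
  sorted[0] = $1333  (last char: '3')
  sorted[1] = 1333$  (last char: '$')
  sorted[2] = 3$133  (last char: '3')
  sorted[3] = 33$13  (last char: '3')
  sorted[4] = 333$1  (last char: '1')
Last column: 3$331
Original string S is at sorted index 1

Answer: 3$331
1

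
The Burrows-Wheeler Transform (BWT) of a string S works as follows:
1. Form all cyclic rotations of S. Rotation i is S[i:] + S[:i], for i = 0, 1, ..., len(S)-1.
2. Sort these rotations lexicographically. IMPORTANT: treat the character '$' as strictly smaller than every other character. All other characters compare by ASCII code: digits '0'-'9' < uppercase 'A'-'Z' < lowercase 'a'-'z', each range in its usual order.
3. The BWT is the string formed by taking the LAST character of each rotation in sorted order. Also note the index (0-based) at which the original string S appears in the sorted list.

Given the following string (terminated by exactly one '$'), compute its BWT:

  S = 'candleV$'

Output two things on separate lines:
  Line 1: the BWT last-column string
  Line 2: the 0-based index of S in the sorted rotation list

All 8 rotations (rotation i = S[i:]+S[:i]):
  rot[0] = candleV$
  rot[1] = andleV$c
  rot[2] = ndleV$ca
  rot[3] = dleV$can
  rot[4] = leV$cand
  rot[5] = eV$candl
  rot[6] = V$candle
  rot[7] = $candleV
Sorted (with $ < everything):
  sorted[0] = $candleV  (last char: 'V')
  sorted[1] = V$candle  (last char: 'e')
  sorted[2] = andleV$c  (last char: 'c')
  sorted[3] = candleV$  (last char: '$')
  sorted[4] = dleV$can  (last char: 'n')
  sorted[5] = eV$candl  (last char: 'l')
  sorted[6] = leV$cand  (last char: 'd')
  sorted[7] = ndleV$ca  (last char: 'a')
Last column: Vec$nlda
Original string S is at sorted index 3

Answer: Vec$nlda
3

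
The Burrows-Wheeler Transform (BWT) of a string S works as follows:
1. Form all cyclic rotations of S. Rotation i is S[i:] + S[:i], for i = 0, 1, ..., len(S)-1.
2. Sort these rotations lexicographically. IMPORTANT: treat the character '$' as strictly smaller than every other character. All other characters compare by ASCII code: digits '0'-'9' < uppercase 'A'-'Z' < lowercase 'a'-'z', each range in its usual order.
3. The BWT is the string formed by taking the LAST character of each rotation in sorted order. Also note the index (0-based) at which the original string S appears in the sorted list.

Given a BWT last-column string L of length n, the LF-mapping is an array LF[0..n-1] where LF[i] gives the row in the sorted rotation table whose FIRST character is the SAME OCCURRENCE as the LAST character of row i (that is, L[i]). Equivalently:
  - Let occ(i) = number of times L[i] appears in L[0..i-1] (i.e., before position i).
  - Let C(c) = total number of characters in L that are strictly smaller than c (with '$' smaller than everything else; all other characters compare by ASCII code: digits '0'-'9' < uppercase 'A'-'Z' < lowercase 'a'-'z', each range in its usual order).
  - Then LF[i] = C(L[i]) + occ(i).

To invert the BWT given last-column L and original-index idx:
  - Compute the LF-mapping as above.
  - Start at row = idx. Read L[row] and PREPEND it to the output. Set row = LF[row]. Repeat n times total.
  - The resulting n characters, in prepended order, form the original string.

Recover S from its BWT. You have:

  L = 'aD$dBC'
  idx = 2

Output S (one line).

LF mapping: 4 3 0 5 1 2
Walk LF starting at row 2, prepending L[row]:
  step 1: row=2, L[2]='$', prepend. Next row=LF[2]=0
  step 2: row=0, L[0]='a', prepend. Next row=LF[0]=4
  step 3: row=4, L[4]='B', prepend. Next row=LF[4]=1
  step 4: row=1, L[1]='D', prepend. Next row=LF[1]=3
  step 5: row=3, L[3]='d', prepend. Next row=LF[3]=5
  step 6: row=5, L[5]='C', prepend. Next row=LF[5]=2
Reversed output: CdDBa$

Answer: CdDBa$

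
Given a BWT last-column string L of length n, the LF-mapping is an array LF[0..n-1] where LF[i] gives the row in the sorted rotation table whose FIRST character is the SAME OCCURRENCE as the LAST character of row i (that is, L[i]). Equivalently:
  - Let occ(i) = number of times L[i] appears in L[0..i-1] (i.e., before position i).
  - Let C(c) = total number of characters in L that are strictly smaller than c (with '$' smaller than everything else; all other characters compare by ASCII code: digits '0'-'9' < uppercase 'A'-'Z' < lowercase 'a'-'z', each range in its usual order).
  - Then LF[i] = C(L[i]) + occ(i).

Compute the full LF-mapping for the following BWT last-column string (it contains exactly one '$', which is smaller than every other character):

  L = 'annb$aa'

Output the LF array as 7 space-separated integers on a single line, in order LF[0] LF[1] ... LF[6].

Char counts: '$':1, 'a':3, 'b':1, 'n':2
C (first-col start): C('$')=0, C('a')=1, C('b')=4, C('n')=5
L[0]='a': occ=0, LF[0]=C('a')+0=1+0=1
L[1]='n': occ=0, LF[1]=C('n')+0=5+0=5
L[2]='n': occ=1, LF[2]=C('n')+1=5+1=6
L[3]='b': occ=0, LF[3]=C('b')+0=4+0=4
L[4]='$': occ=0, LF[4]=C('$')+0=0+0=0
L[5]='a': occ=1, LF[5]=C('a')+1=1+1=2
L[6]='a': occ=2, LF[6]=C('a')+2=1+2=3

Answer: 1 5 6 4 0 2 3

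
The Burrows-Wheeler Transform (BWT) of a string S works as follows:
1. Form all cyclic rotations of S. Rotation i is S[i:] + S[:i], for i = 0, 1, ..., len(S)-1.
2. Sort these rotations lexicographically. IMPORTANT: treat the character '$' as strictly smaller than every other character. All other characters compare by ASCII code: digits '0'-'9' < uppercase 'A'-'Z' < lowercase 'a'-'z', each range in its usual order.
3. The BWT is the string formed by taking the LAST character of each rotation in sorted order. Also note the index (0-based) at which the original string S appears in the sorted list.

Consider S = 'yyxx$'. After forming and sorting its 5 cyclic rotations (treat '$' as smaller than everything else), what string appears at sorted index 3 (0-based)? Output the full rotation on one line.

Answer: yxx$y

Derivation:
All 5 rotations (rotation i = S[i:]+S[:i]):
  rot[0] = yyxx$
  rot[1] = yxx$y
  rot[2] = xx$yy
  rot[3] = x$yyx
  rot[4] = $yyxx
Sorted (with $ < everything):
  sorted[0] = $yyxx
  sorted[1] = x$yyx
  sorted[2] = xx$yy
  sorted[3] = yxx$y
  sorted[4] = yyxx$
sorted[3] = yxx$y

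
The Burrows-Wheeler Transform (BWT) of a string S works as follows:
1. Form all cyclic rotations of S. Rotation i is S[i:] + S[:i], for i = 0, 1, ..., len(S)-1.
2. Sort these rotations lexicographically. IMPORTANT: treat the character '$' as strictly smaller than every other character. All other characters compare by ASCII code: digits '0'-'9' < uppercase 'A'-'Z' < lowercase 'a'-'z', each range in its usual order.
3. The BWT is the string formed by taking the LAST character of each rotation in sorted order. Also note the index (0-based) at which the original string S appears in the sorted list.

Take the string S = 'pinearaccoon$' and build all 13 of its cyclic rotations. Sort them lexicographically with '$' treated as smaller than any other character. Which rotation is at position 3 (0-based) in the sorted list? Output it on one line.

Answer: ccoon$pineara

Derivation:
All 13 rotations (rotation i = S[i:]+S[:i]):
  rot[0] = pinearaccoon$
  rot[1] = inearaccoon$p
  rot[2] = nearaccoon$pi
  rot[3] = earaccoon$pin
  rot[4] = araccoon$pine
  rot[5] = raccoon$pinea
  rot[6] = accoon$pinear
  rot[7] = ccoon$pineara
  rot[8] = coon$pinearac
  rot[9] = oon$pinearacc
  rot[10] = on$pinearacco
  rot[11] = n$pinearaccoo
  rot[12] = $pinearaccoon
Sorted (with $ < everything):
  sorted[0] = $pinearaccoon
  sorted[1] = accoon$pinear
  sorted[2] = araccoon$pine
  sorted[3] = ccoon$pineara
  sorted[4] = coon$pinearac
  sorted[5] = earaccoon$pin
  sorted[6] = inearaccoon$p
  sorted[7] = n$pinearaccoo
  sorted[8] = nearaccoon$pi
  sorted[9] = on$pinearacco
  sorted[10] = oon$pinearacc
  sorted[11] = pinearaccoon$
  sorted[12] = raccoon$pinea
sorted[3] = ccoon$pineara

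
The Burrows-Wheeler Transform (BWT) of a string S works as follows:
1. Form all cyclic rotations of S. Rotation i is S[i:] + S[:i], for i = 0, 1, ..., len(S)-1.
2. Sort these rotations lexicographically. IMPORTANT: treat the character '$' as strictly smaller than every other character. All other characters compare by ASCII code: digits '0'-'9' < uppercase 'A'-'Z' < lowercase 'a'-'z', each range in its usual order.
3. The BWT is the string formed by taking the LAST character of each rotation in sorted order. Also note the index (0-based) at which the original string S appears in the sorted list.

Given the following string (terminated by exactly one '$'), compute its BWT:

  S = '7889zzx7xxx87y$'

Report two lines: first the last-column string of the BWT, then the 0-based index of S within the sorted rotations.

Answer: y$x8x788zxx77z9
1

Derivation:
All 15 rotations (rotation i = S[i:]+S[:i]):
  rot[0] = 7889zzx7xxx87y$
  rot[1] = 889zzx7xxx87y$7
  rot[2] = 89zzx7xxx87y$78
  rot[3] = 9zzx7xxx87y$788
  rot[4] = zzx7xxx87y$7889
  rot[5] = zx7xxx87y$7889z
  rot[6] = x7xxx87y$7889zz
  rot[7] = 7xxx87y$7889zzx
  rot[8] = xxx87y$7889zzx7
  rot[9] = xx87y$7889zzx7x
  rot[10] = x87y$7889zzx7xx
  rot[11] = 87y$7889zzx7xxx
  rot[12] = 7y$7889zzx7xxx8
  rot[13] = y$7889zzx7xxx87
  rot[14] = $7889zzx7xxx87y
Sorted (with $ < everything):
  sorted[0] = $7889zzx7xxx87y  (last char: 'y')
  sorted[1] = 7889zzx7xxx87y$  (last char: '$')
  sorted[2] = 7xxx87y$7889zzx  (last char: 'x')
  sorted[3] = 7y$7889zzx7xxx8  (last char: '8')
  sorted[4] = 87y$7889zzx7xxx  (last char: 'x')
  sorted[5] = 889zzx7xxx87y$7  (last char: '7')
  sorted[6] = 89zzx7xxx87y$78  (last char: '8')
  sorted[7] = 9zzx7xxx87y$788  (last char: '8')
  sorted[8] = x7xxx87y$7889zz  (last char: 'z')
  sorted[9] = x87y$7889zzx7xx  (last char: 'x')
  sorted[10] = xx87y$7889zzx7x  (last char: 'x')
  sorted[11] = xxx87y$7889zzx7  (last char: '7')
  sorted[12] = y$7889zzx7xxx87  (last char: '7')
  sorted[13] = zx7xxx87y$7889z  (last char: 'z')
  sorted[14] = zzx7xxx87y$7889  (last char: '9')
Last column: y$x8x788zxx77z9
Original string S is at sorted index 1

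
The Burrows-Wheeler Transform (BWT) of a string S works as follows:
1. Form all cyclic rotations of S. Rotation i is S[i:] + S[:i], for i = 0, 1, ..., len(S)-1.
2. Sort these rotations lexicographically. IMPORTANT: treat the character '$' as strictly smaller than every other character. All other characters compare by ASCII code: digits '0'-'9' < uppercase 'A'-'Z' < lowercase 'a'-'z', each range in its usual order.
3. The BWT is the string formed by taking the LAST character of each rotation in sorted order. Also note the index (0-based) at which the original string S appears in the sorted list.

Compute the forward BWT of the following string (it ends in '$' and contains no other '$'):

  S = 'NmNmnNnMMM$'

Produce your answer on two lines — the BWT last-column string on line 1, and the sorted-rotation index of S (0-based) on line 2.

Answer: MMMn$mnNNNm
4

Derivation:
All 11 rotations (rotation i = S[i:]+S[:i]):
  rot[0] = NmNmnNnMMM$
  rot[1] = mNmnNnMMM$N
  rot[2] = NmnNnMMM$Nm
  rot[3] = mnNnMMM$NmN
  rot[4] = nNnMMM$NmNm
  rot[5] = NnMMM$NmNmn
  rot[6] = nMMM$NmNmnN
  rot[7] = MMM$NmNmnNn
  rot[8] = MM$NmNmnNnM
  rot[9] = M$NmNmnNnMM
  rot[10] = $NmNmnNnMMM
Sorted (with $ < everything):
  sorted[0] = $NmNmnNnMMM  (last char: 'M')
  sorted[1] = M$NmNmnNnMM  (last char: 'M')
  sorted[2] = MM$NmNmnNnM  (last char: 'M')
  sorted[3] = MMM$NmNmnNn  (last char: 'n')
  sorted[4] = NmNmnNnMMM$  (last char: '$')
  sorted[5] = NmnNnMMM$Nm  (last char: 'm')
  sorted[6] = NnMMM$NmNmn  (last char: 'n')
  sorted[7] = mNmnNnMMM$N  (last char: 'N')
  sorted[8] = mnNnMMM$NmN  (last char: 'N')
  sorted[9] = nMMM$NmNmnN  (last char: 'N')
  sorted[10] = nNnMMM$NmNm  (last char: 'm')
Last column: MMMn$mnNNNm
Original string S is at sorted index 4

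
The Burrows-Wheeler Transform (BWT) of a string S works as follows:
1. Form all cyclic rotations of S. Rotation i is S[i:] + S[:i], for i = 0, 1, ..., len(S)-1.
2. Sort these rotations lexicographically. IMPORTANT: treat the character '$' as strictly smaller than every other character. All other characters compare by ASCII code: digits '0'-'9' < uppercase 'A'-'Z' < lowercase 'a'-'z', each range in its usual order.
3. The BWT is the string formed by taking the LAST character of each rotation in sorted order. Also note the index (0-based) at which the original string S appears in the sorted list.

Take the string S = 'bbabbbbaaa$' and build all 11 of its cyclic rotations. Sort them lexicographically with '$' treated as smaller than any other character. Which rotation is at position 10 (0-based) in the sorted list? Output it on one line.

Answer: bbbbaaa$bba

Derivation:
All 11 rotations (rotation i = S[i:]+S[:i]):
  rot[0] = bbabbbbaaa$
  rot[1] = babbbbaaa$b
  rot[2] = abbbbaaa$bb
  rot[3] = bbbbaaa$bba
  rot[4] = bbbaaa$bbab
  rot[5] = bbaaa$bbabb
  rot[6] = baaa$bbabbb
  rot[7] = aaa$bbabbbb
  rot[8] = aa$bbabbbba
  rot[9] = a$bbabbbbaa
  rot[10] = $bbabbbbaaa
Sorted (with $ < everything):
  sorted[0] = $bbabbbbaaa
  sorted[1] = a$bbabbbbaa
  sorted[2] = aa$bbabbbba
  sorted[3] = aaa$bbabbbb
  sorted[4] = abbbbaaa$bb
  sorted[5] = baaa$bbabbb
  sorted[6] = babbbbaaa$b
  sorted[7] = bbaaa$bbabb
  sorted[8] = bbabbbbaaa$
  sorted[9] = bbbaaa$bbab
  sorted[10] = bbbbaaa$bba
sorted[10] = bbbbaaa$bba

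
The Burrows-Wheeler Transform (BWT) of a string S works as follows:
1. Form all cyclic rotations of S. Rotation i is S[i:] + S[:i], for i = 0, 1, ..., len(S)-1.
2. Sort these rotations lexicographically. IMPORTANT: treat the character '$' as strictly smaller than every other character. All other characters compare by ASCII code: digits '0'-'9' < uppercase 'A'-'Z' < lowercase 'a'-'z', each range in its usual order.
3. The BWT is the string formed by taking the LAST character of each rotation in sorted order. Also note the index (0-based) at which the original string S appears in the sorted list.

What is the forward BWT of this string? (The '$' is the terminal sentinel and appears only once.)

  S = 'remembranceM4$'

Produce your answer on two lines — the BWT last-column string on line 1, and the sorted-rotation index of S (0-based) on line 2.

All 14 rotations (rotation i = S[i:]+S[:i]):
  rot[0] = remembranceM4$
  rot[1] = emembranceM4$r
  rot[2] = membranceM4$re
  rot[3] = embranceM4$rem
  rot[4] = mbranceM4$reme
  rot[5] = branceM4$remem
  rot[6] = ranceM4$rememb
  rot[7] = anceM4$remembr
  rot[8] = nceM4$remembra
  rot[9] = ceM4$remembran
  rot[10] = eM4$remembranc
  rot[11] = M4$remembrance
  rot[12] = 4$remembranceM
  rot[13] = $remembranceM4
Sorted (with $ < everything):
  sorted[0] = $remembranceM4  (last char: '4')
  sorted[1] = 4$remembranceM  (last char: 'M')
  sorted[2] = M4$remembrance  (last char: 'e')
  sorted[3] = anceM4$remembr  (last char: 'r')
  sorted[4] = branceM4$remem  (last char: 'm')
  sorted[5] = ceM4$remembran  (last char: 'n')
  sorted[6] = eM4$remembranc  (last char: 'c')
  sorted[7] = embranceM4$rem  (last char: 'm')
  sorted[8] = emembranceM4$r  (last char: 'r')
  sorted[9] = mbranceM4$reme  (last char: 'e')
  sorted[10] = membranceM4$re  (last char: 'e')
  sorted[11] = nceM4$remembra  (last char: 'a')
  sorted[12] = ranceM4$rememb  (last char: 'b')
  sorted[13] = remembranceM4$  (last char: '$')
Last column: 4Mermncmreeab$
Original string S is at sorted index 13

Answer: 4Mermncmreeab$
13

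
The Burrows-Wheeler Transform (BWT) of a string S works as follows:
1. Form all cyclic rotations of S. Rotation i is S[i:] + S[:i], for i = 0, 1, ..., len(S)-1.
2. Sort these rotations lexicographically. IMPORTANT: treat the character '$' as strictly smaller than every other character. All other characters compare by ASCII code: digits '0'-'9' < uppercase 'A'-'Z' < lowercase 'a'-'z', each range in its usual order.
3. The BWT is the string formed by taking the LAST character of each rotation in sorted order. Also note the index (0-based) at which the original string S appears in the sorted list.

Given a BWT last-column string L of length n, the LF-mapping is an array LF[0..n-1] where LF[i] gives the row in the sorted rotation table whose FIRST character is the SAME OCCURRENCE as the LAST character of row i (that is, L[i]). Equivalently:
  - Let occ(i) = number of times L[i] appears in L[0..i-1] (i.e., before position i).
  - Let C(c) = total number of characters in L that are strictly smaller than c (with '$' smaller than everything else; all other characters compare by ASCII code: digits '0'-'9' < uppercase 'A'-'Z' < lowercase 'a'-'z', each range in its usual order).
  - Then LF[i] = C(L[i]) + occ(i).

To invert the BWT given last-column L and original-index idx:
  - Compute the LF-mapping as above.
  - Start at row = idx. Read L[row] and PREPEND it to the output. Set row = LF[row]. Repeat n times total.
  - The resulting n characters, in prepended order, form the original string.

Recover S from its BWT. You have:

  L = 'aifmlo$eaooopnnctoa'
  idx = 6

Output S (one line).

Answer: falcononomatopoeia$

Derivation:
LF mapping: 1 7 6 9 8 12 0 5 2 13 14 15 17 10 11 4 18 16 3
Walk LF starting at row 6, prepending L[row]:
  step 1: row=6, L[6]='$', prepend. Next row=LF[6]=0
  step 2: row=0, L[0]='a', prepend. Next row=LF[0]=1
  step 3: row=1, L[1]='i', prepend. Next row=LF[1]=7
  step 4: row=7, L[7]='e', prepend. Next row=LF[7]=5
  step 5: row=5, L[5]='o', prepend. Next row=LF[5]=12
  step 6: row=12, L[12]='p', prepend. Next row=LF[12]=17
  step 7: row=17, L[17]='o', prepend. Next row=LF[17]=16
  step 8: row=16, L[16]='t', prepend. Next row=LF[16]=18
  step 9: row=18, L[18]='a', prepend. Next row=LF[18]=3
  step 10: row=3, L[3]='m', prepend. Next row=LF[3]=9
  step 11: row=9, L[9]='o', prepend. Next row=LF[9]=13
  step 12: row=13, L[13]='n', prepend. Next row=LF[13]=10
  step 13: row=10, L[10]='o', prepend. Next row=LF[10]=14
  step 14: row=14, L[14]='n', prepend. Next row=LF[14]=11
  step 15: row=11, L[11]='o', prepend. Next row=LF[11]=15
  step 16: row=15, L[15]='c', prepend. Next row=LF[15]=4
  step 17: row=4, L[4]='l', prepend. Next row=LF[4]=8
  step 18: row=8, L[8]='a', prepend. Next row=LF[8]=2
  step 19: row=2, L[2]='f', prepend. Next row=LF[2]=6
Reversed output: falcononomatopoeia$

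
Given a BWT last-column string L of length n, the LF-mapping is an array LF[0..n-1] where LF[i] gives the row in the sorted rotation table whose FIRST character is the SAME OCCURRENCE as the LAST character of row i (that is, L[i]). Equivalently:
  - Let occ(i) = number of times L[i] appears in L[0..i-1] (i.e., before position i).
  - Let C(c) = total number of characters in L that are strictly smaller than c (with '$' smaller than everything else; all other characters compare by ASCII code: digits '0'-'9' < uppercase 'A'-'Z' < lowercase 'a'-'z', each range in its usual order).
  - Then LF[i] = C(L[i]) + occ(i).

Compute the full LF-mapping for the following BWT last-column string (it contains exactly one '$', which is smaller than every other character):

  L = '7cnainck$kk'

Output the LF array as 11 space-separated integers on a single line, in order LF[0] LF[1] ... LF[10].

Answer: 1 3 9 2 5 10 4 6 0 7 8

Derivation:
Char counts: '$':1, '7':1, 'a':1, 'c':2, 'i':1, 'k':3, 'n':2
C (first-col start): C('$')=0, C('7')=1, C('a')=2, C('c')=3, C('i')=5, C('k')=6, C('n')=9
L[0]='7': occ=0, LF[0]=C('7')+0=1+0=1
L[1]='c': occ=0, LF[1]=C('c')+0=3+0=3
L[2]='n': occ=0, LF[2]=C('n')+0=9+0=9
L[3]='a': occ=0, LF[3]=C('a')+0=2+0=2
L[4]='i': occ=0, LF[4]=C('i')+0=5+0=5
L[5]='n': occ=1, LF[5]=C('n')+1=9+1=10
L[6]='c': occ=1, LF[6]=C('c')+1=3+1=4
L[7]='k': occ=0, LF[7]=C('k')+0=6+0=6
L[8]='$': occ=0, LF[8]=C('$')+0=0+0=0
L[9]='k': occ=1, LF[9]=C('k')+1=6+1=7
L[10]='k': occ=2, LF[10]=C('k')+2=6+2=8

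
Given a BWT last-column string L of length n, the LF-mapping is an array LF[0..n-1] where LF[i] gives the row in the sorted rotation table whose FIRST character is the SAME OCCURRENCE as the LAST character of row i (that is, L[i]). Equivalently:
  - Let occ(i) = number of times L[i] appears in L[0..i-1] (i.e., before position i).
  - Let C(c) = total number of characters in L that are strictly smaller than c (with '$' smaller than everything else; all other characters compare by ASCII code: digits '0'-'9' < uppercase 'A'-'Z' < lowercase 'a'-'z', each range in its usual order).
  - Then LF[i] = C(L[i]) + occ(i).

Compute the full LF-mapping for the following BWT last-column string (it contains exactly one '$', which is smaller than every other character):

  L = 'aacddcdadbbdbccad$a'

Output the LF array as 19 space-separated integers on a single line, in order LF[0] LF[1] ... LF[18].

Answer: 1 2 9 13 14 10 15 3 16 6 7 17 8 11 12 4 18 0 5

Derivation:
Char counts: '$':1, 'a':5, 'b':3, 'c':4, 'd':6
C (first-col start): C('$')=0, C('a')=1, C('b')=6, C('c')=9, C('d')=13
L[0]='a': occ=0, LF[0]=C('a')+0=1+0=1
L[1]='a': occ=1, LF[1]=C('a')+1=1+1=2
L[2]='c': occ=0, LF[2]=C('c')+0=9+0=9
L[3]='d': occ=0, LF[3]=C('d')+0=13+0=13
L[4]='d': occ=1, LF[4]=C('d')+1=13+1=14
L[5]='c': occ=1, LF[5]=C('c')+1=9+1=10
L[6]='d': occ=2, LF[6]=C('d')+2=13+2=15
L[7]='a': occ=2, LF[7]=C('a')+2=1+2=3
L[8]='d': occ=3, LF[8]=C('d')+3=13+3=16
L[9]='b': occ=0, LF[9]=C('b')+0=6+0=6
L[10]='b': occ=1, LF[10]=C('b')+1=6+1=7
L[11]='d': occ=4, LF[11]=C('d')+4=13+4=17
L[12]='b': occ=2, LF[12]=C('b')+2=6+2=8
L[13]='c': occ=2, LF[13]=C('c')+2=9+2=11
L[14]='c': occ=3, LF[14]=C('c')+3=9+3=12
L[15]='a': occ=3, LF[15]=C('a')+3=1+3=4
L[16]='d': occ=5, LF[16]=C('d')+5=13+5=18
L[17]='$': occ=0, LF[17]=C('$')+0=0+0=0
L[18]='a': occ=4, LF[18]=C('a')+4=1+4=5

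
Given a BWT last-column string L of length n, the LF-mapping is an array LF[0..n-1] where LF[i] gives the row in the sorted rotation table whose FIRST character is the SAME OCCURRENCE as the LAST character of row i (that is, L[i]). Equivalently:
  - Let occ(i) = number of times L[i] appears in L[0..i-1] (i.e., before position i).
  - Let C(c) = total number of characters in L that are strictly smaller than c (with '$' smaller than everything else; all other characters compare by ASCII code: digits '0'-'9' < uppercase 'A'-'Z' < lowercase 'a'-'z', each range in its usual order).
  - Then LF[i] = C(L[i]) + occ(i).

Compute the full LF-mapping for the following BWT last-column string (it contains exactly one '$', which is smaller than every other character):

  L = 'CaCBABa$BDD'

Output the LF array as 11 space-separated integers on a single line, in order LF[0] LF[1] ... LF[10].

Answer: 5 9 6 2 1 3 10 0 4 7 8

Derivation:
Char counts: '$':1, 'A':1, 'B':3, 'C':2, 'D':2, 'a':2
C (first-col start): C('$')=0, C('A')=1, C('B')=2, C('C')=5, C('D')=7, C('a')=9
L[0]='C': occ=0, LF[0]=C('C')+0=5+0=5
L[1]='a': occ=0, LF[1]=C('a')+0=9+0=9
L[2]='C': occ=1, LF[2]=C('C')+1=5+1=6
L[3]='B': occ=0, LF[3]=C('B')+0=2+0=2
L[4]='A': occ=0, LF[4]=C('A')+0=1+0=1
L[5]='B': occ=1, LF[5]=C('B')+1=2+1=3
L[6]='a': occ=1, LF[6]=C('a')+1=9+1=10
L[7]='$': occ=0, LF[7]=C('$')+0=0+0=0
L[8]='B': occ=2, LF[8]=C('B')+2=2+2=4
L[9]='D': occ=0, LF[9]=C('D')+0=7+0=7
L[10]='D': occ=1, LF[10]=C('D')+1=7+1=8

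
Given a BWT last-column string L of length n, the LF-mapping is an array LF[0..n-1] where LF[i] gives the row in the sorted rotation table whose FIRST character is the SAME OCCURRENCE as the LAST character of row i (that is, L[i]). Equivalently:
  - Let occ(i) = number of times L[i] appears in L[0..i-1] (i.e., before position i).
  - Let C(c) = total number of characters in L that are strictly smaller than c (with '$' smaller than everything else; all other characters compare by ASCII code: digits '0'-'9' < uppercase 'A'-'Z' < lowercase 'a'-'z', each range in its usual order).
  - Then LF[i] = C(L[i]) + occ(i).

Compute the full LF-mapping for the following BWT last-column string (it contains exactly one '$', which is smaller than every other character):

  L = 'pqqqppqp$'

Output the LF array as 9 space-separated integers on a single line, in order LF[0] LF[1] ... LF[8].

Char counts: '$':1, 'p':4, 'q':4
C (first-col start): C('$')=0, C('p')=1, C('q')=5
L[0]='p': occ=0, LF[0]=C('p')+0=1+0=1
L[1]='q': occ=0, LF[1]=C('q')+0=5+0=5
L[2]='q': occ=1, LF[2]=C('q')+1=5+1=6
L[3]='q': occ=2, LF[3]=C('q')+2=5+2=7
L[4]='p': occ=1, LF[4]=C('p')+1=1+1=2
L[5]='p': occ=2, LF[5]=C('p')+2=1+2=3
L[6]='q': occ=3, LF[6]=C('q')+3=5+3=8
L[7]='p': occ=3, LF[7]=C('p')+3=1+3=4
L[8]='$': occ=0, LF[8]=C('$')+0=0+0=0

Answer: 1 5 6 7 2 3 8 4 0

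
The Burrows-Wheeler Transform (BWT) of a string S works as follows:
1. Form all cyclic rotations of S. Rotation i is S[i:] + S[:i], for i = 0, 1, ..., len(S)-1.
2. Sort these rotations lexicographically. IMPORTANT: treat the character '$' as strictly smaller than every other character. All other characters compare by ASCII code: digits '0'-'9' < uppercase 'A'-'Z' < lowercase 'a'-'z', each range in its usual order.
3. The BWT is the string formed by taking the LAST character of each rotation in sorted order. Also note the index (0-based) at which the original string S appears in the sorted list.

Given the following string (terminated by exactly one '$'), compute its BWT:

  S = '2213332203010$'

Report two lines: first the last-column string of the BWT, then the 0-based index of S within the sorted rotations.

Answer: 013202223$0331
9

Derivation:
All 14 rotations (rotation i = S[i:]+S[:i]):
  rot[0] = 2213332203010$
  rot[1] = 213332203010$2
  rot[2] = 13332203010$22
  rot[3] = 3332203010$221
  rot[4] = 332203010$2213
  rot[5] = 32203010$22133
  rot[6] = 2203010$221333
  rot[7] = 203010$2213332
  rot[8] = 03010$22133322
  rot[9] = 3010$221333220
  rot[10] = 010$2213332203
  rot[11] = 10$22133322030
  rot[12] = 0$221333220301
  rot[13] = $2213332203010
Sorted (with $ < everything):
  sorted[0] = $2213332203010  (last char: '0')
  sorted[1] = 0$221333220301  (last char: '1')
  sorted[2] = 010$2213332203  (last char: '3')
  sorted[3] = 03010$22133322  (last char: '2')
  sorted[4] = 10$22133322030  (last char: '0')
  sorted[5] = 13332203010$22  (last char: '2')
  sorted[6] = 203010$2213332  (last char: '2')
  sorted[7] = 213332203010$2  (last char: '2')
  sorted[8] = 2203010$221333  (last char: '3')
  sorted[9] = 2213332203010$  (last char: '$')
  sorted[10] = 3010$221333220  (last char: '0')
  sorted[11] = 32203010$22133  (last char: '3')
  sorted[12] = 332203010$2213  (last char: '3')
  sorted[13] = 3332203010$221  (last char: '1')
Last column: 013202223$0331
Original string S is at sorted index 9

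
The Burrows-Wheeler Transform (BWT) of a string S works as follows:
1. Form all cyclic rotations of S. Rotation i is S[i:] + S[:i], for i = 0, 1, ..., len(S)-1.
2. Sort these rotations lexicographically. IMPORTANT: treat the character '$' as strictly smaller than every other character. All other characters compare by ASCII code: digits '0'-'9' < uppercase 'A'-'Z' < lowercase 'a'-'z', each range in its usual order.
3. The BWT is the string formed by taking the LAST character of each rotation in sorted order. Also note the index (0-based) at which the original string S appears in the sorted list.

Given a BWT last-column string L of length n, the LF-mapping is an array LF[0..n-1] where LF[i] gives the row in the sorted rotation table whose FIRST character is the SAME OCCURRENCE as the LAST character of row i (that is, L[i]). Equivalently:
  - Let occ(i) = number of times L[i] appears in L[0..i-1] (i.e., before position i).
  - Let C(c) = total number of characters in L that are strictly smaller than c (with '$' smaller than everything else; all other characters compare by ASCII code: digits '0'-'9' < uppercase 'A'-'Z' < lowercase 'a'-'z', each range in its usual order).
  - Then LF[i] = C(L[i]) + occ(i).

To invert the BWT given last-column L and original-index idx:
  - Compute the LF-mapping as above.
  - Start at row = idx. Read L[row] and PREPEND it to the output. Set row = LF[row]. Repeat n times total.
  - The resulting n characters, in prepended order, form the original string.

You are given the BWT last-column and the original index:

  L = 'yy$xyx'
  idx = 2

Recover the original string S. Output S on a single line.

Answer: xyyxy$

Derivation:
LF mapping: 3 4 0 1 5 2
Walk LF starting at row 2, prepending L[row]:
  step 1: row=2, L[2]='$', prepend. Next row=LF[2]=0
  step 2: row=0, L[0]='y', prepend. Next row=LF[0]=3
  step 3: row=3, L[3]='x', prepend. Next row=LF[3]=1
  step 4: row=1, L[1]='y', prepend. Next row=LF[1]=4
  step 5: row=4, L[4]='y', prepend. Next row=LF[4]=5
  step 6: row=5, L[5]='x', prepend. Next row=LF[5]=2
Reversed output: xyyxy$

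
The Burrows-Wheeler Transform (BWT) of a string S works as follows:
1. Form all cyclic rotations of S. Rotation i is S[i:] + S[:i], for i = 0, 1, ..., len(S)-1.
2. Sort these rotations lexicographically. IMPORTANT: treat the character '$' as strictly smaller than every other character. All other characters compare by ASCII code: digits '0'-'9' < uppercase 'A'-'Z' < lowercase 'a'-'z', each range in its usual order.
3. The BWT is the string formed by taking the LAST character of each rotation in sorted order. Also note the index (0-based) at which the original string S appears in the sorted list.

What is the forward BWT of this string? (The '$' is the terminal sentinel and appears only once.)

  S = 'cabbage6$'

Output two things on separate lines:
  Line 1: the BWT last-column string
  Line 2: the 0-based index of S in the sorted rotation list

All 9 rotations (rotation i = S[i:]+S[:i]):
  rot[0] = cabbage6$
  rot[1] = abbage6$c
  rot[2] = bbage6$ca
  rot[3] = bage6$cab
  rot[4] = age6$cabb
  rot[5] = ge6$cabba
  rot[6] = e6$cabbag
  rot[7] = 6$cabbage
  rot[8] = $cabbage6
Sorted (with $ < everything):
  sorted[0] = $cabbage6  (last char: '6')
  sorted[1] = 6$cabbage  (last char: 'e')
  sorted[2] = abbage6$c  (last char: 'c')
  sorted[3] = age6$cabb  (last char: 'b')
  sorted[4] = bage6$cab  (last char: 'b')
  sorted[5] = bbage6$ca  (last char: 'a')
  sorted[6] = cabbage6$  (last char: '$')
  sorted[7] = e6$cabbag  (last char: 'g')
  sorted[8] = ge6$cabba  (last char: 'a')
Last column: 6ecbba$ga
Original string S is at sorted index 6

Answer: 6ecbba$ga
6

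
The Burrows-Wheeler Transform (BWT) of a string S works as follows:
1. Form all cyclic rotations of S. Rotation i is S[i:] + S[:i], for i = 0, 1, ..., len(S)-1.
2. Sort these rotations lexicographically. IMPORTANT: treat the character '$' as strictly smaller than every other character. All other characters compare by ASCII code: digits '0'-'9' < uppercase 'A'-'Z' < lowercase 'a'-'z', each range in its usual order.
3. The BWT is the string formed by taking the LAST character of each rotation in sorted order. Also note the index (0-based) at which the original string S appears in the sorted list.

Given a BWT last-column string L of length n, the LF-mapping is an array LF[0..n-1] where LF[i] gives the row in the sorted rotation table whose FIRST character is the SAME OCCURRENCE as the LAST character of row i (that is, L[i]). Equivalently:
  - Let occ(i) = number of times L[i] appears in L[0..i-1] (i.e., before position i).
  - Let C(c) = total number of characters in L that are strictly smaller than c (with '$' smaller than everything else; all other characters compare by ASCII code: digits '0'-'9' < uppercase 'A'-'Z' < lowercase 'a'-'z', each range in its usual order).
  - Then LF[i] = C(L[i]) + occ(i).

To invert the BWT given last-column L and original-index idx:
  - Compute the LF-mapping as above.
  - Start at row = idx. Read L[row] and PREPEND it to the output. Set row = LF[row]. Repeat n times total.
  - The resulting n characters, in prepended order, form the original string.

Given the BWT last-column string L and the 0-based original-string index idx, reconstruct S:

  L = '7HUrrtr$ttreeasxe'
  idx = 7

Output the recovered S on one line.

LF mapping: 1 2 3 8 9 13 10 0 14 15 11 5 6 4 12 16 7
Walk LF starting at row 7, prepending L[row]:
  step 1: row=7, L[7]='$', prepend. Next row=LF[7]=0
  step 2: row=0, L[0]='7', prepend. Next row=LF[0]=1
  step 3: row=1, L[1]='H', prepend. Next row=LF[1]=2
  step 4: row=2, L[2]='U', prepend. Next row=LF[2]=3
  step 5: row=3, L[3]='r', prepend. Next row=LF[3]=8
  step 6: row=8, L[8]='t', prepend. Next row=LF[8]=14
  step 7: row=14, L[14]='s', prepend. Next row=LF[14]=12
  step 8: row=12, L[12]='e', prepend. Next row=LF[12]=6
  step 9: row=6, L[6]='r', prepend. Next row=LF[6]=10
  step 10: row=10, L[10]='r', prepend. Next row=LF[10]=11
  step 11: row=11, L[11]='e', prepend. Next row=LF[11]=5
  step 12: row=5, L[5]='t', prepend. Next row=LF[5]=13
  step 13: row=13, L[13]='a', prepend. Next row=LF[13]=4
  step 14: row=4, L[4]='r', prepend. Next row=LF[4]=9
  step 15: row=9, L[9]='t', prepend. Next row=LF[9]=15
  step 16: row=15, L[15]='x', prepend. Next row=LF[15]=16
  step 17: row=16, L[16]='e', prepend. Next row=LF[16]=7
Reversed output: extraterrestrUH7$

Answer: extraterrestrUH7$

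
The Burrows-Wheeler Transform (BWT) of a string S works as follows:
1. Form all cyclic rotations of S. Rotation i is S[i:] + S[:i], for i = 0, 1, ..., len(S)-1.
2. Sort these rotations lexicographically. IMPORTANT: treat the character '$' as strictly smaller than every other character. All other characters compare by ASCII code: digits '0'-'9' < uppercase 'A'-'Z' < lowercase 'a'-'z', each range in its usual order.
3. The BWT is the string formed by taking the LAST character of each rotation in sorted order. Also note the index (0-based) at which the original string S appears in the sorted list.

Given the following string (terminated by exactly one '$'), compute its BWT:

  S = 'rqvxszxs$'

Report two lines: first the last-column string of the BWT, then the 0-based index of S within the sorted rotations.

Answer: sr$xxqzvs
2

Derivation:
All 9 rotations (rotation i = S[i:]+S[:i]):
  rot[0] = rqvxszxs$
  rot[1] = qvxszxs$r
  rot[2] = vxszxs$rq
  rot[3] = xszxs$rqv
  rot[4] = szxs$rqvx
  rot[5] = zxs$rqvxs
  rot[6] = xs$rqvxsz
  rot[7] = s$rqvxszx
  rot[8] = $rqvxszxs
Sorted (with $ < everything):
  sorted[0] = $rqvxszxs  (last char: 's')
  sorted[1] = qvxszxs$r  (last char: 'r')
  sorted[2] = rqvxszxs$  (last char: '$')
  sorted[3] = s$rqvxszx  (last char: 'x')
  sorted[4] = szxs$rqvx  (last char: 'x')
  sorted[5] = vxszxs$rq  (last char: 'q')
  sorted[6] = xs$rqvxsz  (last char: 'z')
  sorted[7] = xszxs$rqv  (last char: 'v')
  sorted[8] = zxs$rqvxs  (last char: 's')
Last column: sr$xxqzvs
Original string S is at sorted index 2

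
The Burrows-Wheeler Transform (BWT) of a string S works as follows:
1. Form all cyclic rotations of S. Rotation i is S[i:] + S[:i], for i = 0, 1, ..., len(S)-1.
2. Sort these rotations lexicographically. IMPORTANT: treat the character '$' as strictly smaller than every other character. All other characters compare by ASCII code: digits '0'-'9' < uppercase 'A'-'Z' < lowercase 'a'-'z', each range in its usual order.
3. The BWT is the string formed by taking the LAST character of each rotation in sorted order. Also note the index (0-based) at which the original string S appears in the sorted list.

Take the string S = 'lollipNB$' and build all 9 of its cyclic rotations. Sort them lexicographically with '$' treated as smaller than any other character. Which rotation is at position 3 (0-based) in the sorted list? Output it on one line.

All 9 rotations (rotation i = S[i:]+S[:i]):
  rot[0] = lollipNB$
  rot[1] = ollipNB$l
  rot[2] = llipNB$lo
  rot[3] = lipNB$lol
  rot[4] = ipNB$loll
  rot[5] = pNB$lolli
  rot[6] = NB$lollip
  rot[7] = B$lollipN
  rot[8] = $lollipNB
Sorted (with $ < everything):
  sorted[0] = $lollipNB
  sorted[1] = B$lollipN
  sorted[2] = NB$lollip
  sorted[3] = ipNB$loll
  sorted[4] = lipNB$lol
  sorted[5] = llipNB$lo
  sorted[6] = lollipNB$
  sorted[7] = ollipNB$l
  sorted[8] = pNB$lolli
sorted[3] = ipNB$loll

Answer: ipNB$loll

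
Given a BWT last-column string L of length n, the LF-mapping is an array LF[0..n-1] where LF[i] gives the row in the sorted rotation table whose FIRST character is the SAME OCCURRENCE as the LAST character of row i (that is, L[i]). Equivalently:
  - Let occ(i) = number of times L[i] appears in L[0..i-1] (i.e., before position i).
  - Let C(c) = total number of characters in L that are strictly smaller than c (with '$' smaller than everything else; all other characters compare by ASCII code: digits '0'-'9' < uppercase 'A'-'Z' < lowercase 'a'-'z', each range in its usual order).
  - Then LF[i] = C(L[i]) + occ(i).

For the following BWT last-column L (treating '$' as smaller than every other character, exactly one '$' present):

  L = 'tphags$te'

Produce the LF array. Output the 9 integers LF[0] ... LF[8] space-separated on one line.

Char counts: '$':1, 'a':1, 'e':1, 'g':1, 'h':1, 'p':1, 's':1, 't':2
C (first-col start): C('$')=0, C('a')=1, C('e')=2, C('g')=3, C('h')=4, C('p')=5, C('s')=6, C('t')=7
L[0]='t': occ=0, LF[0]=C('t')+0=7+0=7
L[1]='p': occ=0, LF[1]=C('p')+0=5+0=5
L[2]='h': occ=0, LF[2]=C('h')+0=4+0=4
L[3]='a': occ=0, LF[3]=C('a')+0=1+0=1
L[4]='g': occ=0, LF[4]=C('g')+0=3+0=3
L[5]='s': occ=0, LF[5]=C('s')+0=6+0=6
L[6]='$': occ=0, LF[6]=C('$')+0=0+0=0
L[7]='t': occ=1, LF[7]=C('t')+1=7+1=8
L[8]='e': occ=0, LF[8]=C('e')+0=2+0=2

Answer: 7 5 4 1 3 6 0 8 2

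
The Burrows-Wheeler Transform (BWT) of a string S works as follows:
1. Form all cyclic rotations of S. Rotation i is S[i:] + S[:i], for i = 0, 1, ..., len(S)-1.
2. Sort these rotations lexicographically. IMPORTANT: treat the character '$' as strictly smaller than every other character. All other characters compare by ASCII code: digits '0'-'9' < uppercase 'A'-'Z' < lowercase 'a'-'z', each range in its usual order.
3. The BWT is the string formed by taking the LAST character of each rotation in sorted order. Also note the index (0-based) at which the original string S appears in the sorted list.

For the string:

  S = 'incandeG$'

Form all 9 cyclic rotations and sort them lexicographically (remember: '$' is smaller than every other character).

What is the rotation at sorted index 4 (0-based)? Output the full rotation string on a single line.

Answer: deG$incan

Derivation:
All 9 rotations (rotation i = S[i:]+S[:i]):
  rot[0] = incandeG$
  rot[1] = ncandeG$i
  rot[2] = candeG$in
  rot[3] = andeG$inc
  rot[4] = ndeG$inca
  rot[5] = deG$incan
  rot[6] = eG$incand
  rot[7] = G$incande
  rot[8] = $incandeG
Sorted (with $ < everything):
  sorted[0] = $incandeG
  sorted[1] = G$incande
  sorted[2] = andeG$inc
  sorted[3] = candeG$in
  sorted[4] = deG$incan
  sorted[5] = eG$incand
  sorted[6] = incandeG$
  sorted[7] = ncandeG$i
  sorted[8] = ndeG$inca
sorted[4] = deG$incan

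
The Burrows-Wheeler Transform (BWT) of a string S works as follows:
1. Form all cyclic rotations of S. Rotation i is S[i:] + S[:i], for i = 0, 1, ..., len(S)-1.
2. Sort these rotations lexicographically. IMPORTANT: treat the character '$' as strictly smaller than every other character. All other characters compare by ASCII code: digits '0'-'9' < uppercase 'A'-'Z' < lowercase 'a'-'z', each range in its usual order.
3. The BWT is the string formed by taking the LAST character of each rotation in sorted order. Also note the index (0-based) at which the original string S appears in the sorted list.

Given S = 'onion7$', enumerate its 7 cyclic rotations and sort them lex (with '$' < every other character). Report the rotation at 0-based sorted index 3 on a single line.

All 7 rotations (rotation i = S[i:]+S[:i]):
  rot[0] = onion7$
  rot[1] = nion7$o
  rot[2] = ion7$on
  rot[3] = on7$oni
  rot[4] = n7$onio
  rot[5] = 7$onion
  rot[6] = $onion7
Sorted (with $ < everything):
  sorted[0] = $onion7
  sorted[1] = 7$onion
  sorted[2] = ion7$on
  sorted[3] = n7$onio
  sorted[4] = nion7$o
  sorted[5] = on7$oni
  sorted[6] = onion7$
sorted[3] = n7$onio

Answer: n7$onio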